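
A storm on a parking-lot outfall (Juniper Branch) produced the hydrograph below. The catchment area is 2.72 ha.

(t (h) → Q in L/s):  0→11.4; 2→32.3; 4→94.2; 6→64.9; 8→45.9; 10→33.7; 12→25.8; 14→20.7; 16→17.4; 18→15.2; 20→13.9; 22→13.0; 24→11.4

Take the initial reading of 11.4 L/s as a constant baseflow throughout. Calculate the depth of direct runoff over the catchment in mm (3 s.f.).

d ≈ 66.6 mm

Direct runoff: 0.0, 20.9, 82.8, 53.5, 34.5, 22.3, 14.4, 9.3, 6.0, 3.8, 2.5, 1.6, 0.0 L/s; ΣQ_DR = 251.6 L/s.
V = ΣQ_DR · Δt = 251.6 × 7200 s = 1.812 × 10^6 L.
Over A = 2.72 ha, depth = V / A = 66.6 mm.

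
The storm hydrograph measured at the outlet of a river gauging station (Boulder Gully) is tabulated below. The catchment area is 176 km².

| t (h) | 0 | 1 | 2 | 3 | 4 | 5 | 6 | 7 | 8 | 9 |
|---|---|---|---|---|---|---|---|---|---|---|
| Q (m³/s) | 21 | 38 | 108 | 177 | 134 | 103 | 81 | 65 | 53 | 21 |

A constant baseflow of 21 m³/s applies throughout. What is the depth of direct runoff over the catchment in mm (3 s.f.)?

Direct runoff: 0.0, 17.0, 87.0, 156.0, 113.0, 82.0, 60.0, 44.0, 32.0, 0.0 m³/s; ΣQ_DR = 591.0 m³/s.
V = ΣQ_DR · Δt = 591.0 × 3600 s = 2.128 × 10^6 m³.
Over A = 176 km², depth = V / A = 12.1 mm.

d ≈ 12.1 mm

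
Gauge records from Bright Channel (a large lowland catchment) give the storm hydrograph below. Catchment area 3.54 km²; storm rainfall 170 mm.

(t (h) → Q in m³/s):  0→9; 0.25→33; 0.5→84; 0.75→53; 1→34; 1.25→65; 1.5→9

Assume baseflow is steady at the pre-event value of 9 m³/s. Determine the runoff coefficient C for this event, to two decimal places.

ΣQ_DR = 224.0 m³/s; V = ΣQ_DR·Δt = 2.016 × 10^5 m³.
Runoff depth d = V / A = 56.95 mm.
C = d / P = 56.95 / 170 = 0.33.

C ≈ 0.33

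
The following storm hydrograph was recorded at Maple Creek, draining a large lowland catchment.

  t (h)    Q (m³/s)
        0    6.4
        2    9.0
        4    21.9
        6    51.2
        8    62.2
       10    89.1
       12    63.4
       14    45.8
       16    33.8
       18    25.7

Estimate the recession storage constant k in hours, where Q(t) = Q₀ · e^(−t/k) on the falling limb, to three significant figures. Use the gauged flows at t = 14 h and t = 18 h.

k ≈ 6.92 h

On the falling limb, Q drops from 45.8 to 25.7 m³/s between t = 14 h and t = 18 h (Δt = 4 h).
k = −Δt / ln(Q₂/Q₁) = −4 / ln(25.7/45.8) = 6.92 h.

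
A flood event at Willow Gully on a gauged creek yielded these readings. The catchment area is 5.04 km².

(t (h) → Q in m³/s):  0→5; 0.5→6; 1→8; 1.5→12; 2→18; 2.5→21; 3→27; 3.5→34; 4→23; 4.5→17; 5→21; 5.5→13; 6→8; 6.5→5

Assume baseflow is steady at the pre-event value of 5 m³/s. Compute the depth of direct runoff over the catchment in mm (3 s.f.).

Direct runoff: 0.0, 1.0, 3.0, 7.0, 13.0, 16.0, 22.0, 29.0, 18.0, 12.0, 16.0, 8.0, 3.0, 0.0 m³/s; ΣQ_DR = 148.0 m³/s.
V = ΣQ_DR · Δt = 148.0 × 1800 s = 2.664 × 10^5 m³.
Over A = 5.04 km², depth = V / A = 52.9 mm.

d ≈ 52.9 mm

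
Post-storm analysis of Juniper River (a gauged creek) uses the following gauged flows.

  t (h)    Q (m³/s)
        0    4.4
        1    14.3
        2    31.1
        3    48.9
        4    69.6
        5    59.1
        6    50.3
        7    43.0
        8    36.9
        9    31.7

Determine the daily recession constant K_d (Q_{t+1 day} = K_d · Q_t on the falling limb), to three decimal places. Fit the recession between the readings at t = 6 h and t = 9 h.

K_d ≈ 0.025

Between t = 6 h and t = 9 h the flow falls from 50.3 to 31.7 m³/s over 3×1 h = 3 h.
Per-interval ratio K = (31.7/50.3)^(1/3) = 0.8574; K_d = K^(24/1) = 0.025.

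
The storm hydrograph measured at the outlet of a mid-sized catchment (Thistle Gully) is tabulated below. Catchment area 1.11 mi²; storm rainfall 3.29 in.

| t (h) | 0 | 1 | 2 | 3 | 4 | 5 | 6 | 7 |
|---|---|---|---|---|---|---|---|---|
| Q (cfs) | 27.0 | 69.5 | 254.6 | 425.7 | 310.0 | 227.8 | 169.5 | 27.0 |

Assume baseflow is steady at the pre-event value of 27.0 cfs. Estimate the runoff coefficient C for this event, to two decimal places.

C ≈ 0.55

ΣQ_DR = 1295 cfs; V = ΣQ_DR·Δt = 4.662 × 10^6 ft³.
Runoff depth d = V / A = 1.808 in.
C = d / P = 1.808 / 3.29 = 0.55.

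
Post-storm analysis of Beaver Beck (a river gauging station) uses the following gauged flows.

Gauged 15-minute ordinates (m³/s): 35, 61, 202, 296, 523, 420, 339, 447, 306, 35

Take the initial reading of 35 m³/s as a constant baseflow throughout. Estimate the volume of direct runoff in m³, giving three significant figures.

V ≈ 2.08 × 10^6 m³

Direct-runoff ordinates (Q − Q_b): 0.0, 26.0, 167.0, 261.0, 488.0, 385.0, 304.0, 412.0, 271.0, 0.0 m³/s.
ΣQ_DR = 2314 m³/s.
With Δt = 0.25 h = 900 s, V = ΣQ_DR · Δt = 2314 × 900 = 2.08 × 10^6 m³.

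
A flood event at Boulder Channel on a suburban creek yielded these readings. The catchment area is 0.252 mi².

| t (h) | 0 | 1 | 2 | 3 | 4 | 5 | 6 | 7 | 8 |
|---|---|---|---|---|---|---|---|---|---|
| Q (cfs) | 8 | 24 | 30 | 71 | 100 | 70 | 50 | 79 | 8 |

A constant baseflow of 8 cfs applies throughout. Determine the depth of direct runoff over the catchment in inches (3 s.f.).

Direct runoff: 0.0, 16.0, 22.0, 63.0, 92.0, 62.0, 42.0, 71.0, 0.0 cfs; ΣQ_DR = 368.0 cfs.
V = ΣQ_DR · Δt = 368.0 × 3600 s = 1.325 × 10^6 ft³.
Over A = 0.252 mi², depth = V / A = 2.26 in.

d ≈ 2.26 in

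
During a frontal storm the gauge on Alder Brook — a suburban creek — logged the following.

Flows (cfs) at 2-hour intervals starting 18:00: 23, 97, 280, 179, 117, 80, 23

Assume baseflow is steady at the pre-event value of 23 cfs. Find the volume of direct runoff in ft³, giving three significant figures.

Direct-runoff ordinates (Q − Q_b): 0.0, 74.0, 257.0, 156.0, 94.0, 57.0, 0.0 cfs.
ΣQ_DR = 638.0 cfs.
With Δt = 2 h = 7200 s, V = ΣQ_DR · Δt = 638.0 × 7200 = 4.59 × 10^6 ft³.

V ≈ 4.59 × 10^6 ft³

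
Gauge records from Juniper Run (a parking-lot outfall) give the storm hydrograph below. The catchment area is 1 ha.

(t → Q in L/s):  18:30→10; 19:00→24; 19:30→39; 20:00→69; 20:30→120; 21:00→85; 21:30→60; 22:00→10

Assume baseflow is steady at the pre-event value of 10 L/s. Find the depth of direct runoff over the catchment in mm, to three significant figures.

d ≈ 60.7 mm

Direct runoff: 0.0, 14.0, 29.0, 59.0, 110.0, 75.0, 50.0, 0.0 L/s; ΣQ_DR = 337.0 L/s.
V = ΣQ_DR · Δt = 337.0 × 1800 s = 6.066 × 10^5 L.
Over A = 1 ha, depth = V / A = 60.7 mm.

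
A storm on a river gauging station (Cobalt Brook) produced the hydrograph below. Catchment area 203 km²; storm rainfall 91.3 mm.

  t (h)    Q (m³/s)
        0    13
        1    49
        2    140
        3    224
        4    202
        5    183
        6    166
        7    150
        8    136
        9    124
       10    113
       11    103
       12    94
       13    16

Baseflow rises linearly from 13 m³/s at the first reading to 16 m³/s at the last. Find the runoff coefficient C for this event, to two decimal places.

C ≈ 0.29

ΣQ_DR = 1510 m³/s; V = ΣQ_DR·Δt = 5.436 × 10^6 m³.
Runoff depth d = V / A = 26.78 mm.
C = d / P = 26.78 / 91.3 = 0.29.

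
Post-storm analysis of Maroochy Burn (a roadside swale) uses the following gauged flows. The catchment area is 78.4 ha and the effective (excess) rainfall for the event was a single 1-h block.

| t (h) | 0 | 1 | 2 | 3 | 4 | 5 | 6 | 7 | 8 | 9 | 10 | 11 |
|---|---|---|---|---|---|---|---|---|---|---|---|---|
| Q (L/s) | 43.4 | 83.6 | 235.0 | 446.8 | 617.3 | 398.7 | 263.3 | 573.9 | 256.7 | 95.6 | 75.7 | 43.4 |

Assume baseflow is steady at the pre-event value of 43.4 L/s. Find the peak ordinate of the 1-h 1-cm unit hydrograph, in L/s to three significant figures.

Direct runoff: 0.0, 40.2, 191.6, 403.4, 573.9, 355.3, 219.9, 530.5, 213.3, 52.2, 32.3, 0.0 L/s; ΣQ_DR = 2613 L/s, peak = 573.9 L/s.
Runoff depth d = ΣQ_DR·Δt / A = 2613 × 3600 / (78.4 ha) = 12.00 mm.
The 1-cm UH is the DRH scaled by (10 mm)/d, so U_p = 573.9 × 10/12.00 = 478 L/s.

U_p ≈ 478 L/s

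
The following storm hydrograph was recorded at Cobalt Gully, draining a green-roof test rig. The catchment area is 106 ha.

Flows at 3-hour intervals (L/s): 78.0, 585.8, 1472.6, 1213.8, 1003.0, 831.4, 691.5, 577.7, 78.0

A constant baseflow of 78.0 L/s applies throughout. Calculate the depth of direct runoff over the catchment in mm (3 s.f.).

d ≈ 59.4 mm

Direct runoff: 0.0, 507.8, 1394.6, 1135.8, 925.0, 753.4, 613.5, 499.7, 0.0 L/s; ΣQ_DR = 5830 L/s.
V = ΣQ_DR · Δt = 5830 × 10800 s = 6.296 × 10^7 L.
Over A = 106 ha, depth = V / A = 59.4 mm.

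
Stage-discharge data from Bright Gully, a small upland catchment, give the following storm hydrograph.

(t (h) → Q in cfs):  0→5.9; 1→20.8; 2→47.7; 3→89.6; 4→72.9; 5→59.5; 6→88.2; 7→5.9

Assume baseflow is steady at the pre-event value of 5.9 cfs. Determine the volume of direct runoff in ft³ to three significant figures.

V ≈ 1.24 × 10^6 ft³

Direct-runoff ordinates (Q − Q_b): 0.0, 14.9, 41.8, 83.7, 67.0, 53.6, 82.3, 0.0 cfs.
ΣQ_DR = 343.3 cfs.
With Δt = 1 h = 3600 s, V = ΣQ_DR · Δt = 343.3 × 3600 = 1.24 × 10^6 ft³.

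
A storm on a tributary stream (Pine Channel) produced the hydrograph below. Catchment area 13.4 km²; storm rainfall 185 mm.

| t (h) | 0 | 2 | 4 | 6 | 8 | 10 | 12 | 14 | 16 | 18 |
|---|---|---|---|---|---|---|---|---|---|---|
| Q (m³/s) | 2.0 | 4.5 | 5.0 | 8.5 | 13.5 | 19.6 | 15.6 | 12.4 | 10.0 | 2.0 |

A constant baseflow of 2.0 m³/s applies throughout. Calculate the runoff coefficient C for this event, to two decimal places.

C ≈ 0.21

ΣQ_DR = 73.10 m³/s; V = ΣQ_DR·Δt = 5.263 × 10^5 m³.
Runoff depth d = V / A = 39.28 mm.
C = d / P = 39.28 / 185 = 0.21.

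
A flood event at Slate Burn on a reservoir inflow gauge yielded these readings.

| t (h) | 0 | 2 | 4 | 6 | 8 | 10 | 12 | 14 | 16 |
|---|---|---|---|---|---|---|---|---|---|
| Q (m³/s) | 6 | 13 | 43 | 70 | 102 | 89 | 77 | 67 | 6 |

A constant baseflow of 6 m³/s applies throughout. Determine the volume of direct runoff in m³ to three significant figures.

Direct-runoff ordinates (Q − Q_b): 0.0, 7.0, 37.0, 64.0, 96.0, 83.0, 71.0, 61.0, 0.0 m³/s.
ΣQ_DR = 419.0 m³/s.
With Δt = 2 h = 7200 s, V = ΣQ_DR · Δt = 419.0 × 7200 = 3.02 × 10^6 m³.

V ≈ 3.02 × 10^6 m³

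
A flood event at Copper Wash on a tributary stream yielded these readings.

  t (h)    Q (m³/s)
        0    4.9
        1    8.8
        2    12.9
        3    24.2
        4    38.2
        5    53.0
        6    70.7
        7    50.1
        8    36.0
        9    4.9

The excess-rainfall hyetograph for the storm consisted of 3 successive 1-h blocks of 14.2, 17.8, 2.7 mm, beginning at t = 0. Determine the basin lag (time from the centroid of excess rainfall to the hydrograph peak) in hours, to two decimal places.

Centroid of excess rainfall: t_c = Σ P_i·t̄_i / ΣP_i = 1.1686 h (block centres at 0.5, 1.5, 2.5 h).
Hydrograph peak occurs at t = 6 h, so basin lag t_L = 6 − 1.1686 = 4.83 h.

t_L ≈ 4.83 h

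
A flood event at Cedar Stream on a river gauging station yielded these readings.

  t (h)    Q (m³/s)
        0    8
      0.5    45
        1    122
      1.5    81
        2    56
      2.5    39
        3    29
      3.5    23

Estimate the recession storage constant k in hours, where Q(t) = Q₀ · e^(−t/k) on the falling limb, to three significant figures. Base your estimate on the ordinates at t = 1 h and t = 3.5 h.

On the falling limb, Q drops from 122 to 23 m³/s between t = 1 h and t = 3.5 h (Δt = 2.5 h).
k = −Δt / ln(Q₂/Q₁) = −2.5 / ln(23/122) = 1.50 h.

k ≈ 1.50 h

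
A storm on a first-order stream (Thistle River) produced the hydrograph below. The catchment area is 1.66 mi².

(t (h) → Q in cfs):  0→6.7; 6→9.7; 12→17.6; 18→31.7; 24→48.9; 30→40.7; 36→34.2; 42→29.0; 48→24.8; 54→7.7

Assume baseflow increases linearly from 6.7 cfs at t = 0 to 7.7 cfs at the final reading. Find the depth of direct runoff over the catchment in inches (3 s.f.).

Direct runoff: 0.00, 2.89, 10.68, 24.67, 41.76, 33.44, 26.83, 21.52, 17.21, 0.00 cfs; ΣQ_DR = 179.0 cfs.
V = ΣQ_DR · Δt = 179.0 × 21600 s = 3.866 × 10^6 ft³.
Over A = 1.66 mi², depth = V / A = 1.00 in.

d ≈ 1.00 in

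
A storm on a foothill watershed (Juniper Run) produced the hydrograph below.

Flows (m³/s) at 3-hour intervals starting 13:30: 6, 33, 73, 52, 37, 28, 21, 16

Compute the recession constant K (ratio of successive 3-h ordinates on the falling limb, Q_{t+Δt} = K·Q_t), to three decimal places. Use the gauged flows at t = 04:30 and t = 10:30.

Using the recession-limb readings at t = 04:30 and t = 10:30: Q falls from 28 to 16 m³/s over 2 intervals.
K = (Q₂/Q₁)^(1/2) = (16/28)^(1/2) = 0.756.

K ≈ 0.756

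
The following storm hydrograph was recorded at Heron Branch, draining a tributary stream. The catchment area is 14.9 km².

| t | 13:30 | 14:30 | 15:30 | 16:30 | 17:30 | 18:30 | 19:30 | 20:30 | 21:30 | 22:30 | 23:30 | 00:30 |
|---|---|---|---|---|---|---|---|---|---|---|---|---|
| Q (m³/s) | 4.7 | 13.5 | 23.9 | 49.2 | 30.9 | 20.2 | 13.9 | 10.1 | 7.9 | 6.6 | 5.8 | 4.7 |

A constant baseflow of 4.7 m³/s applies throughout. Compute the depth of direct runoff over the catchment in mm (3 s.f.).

Direct runoff: 0.0, 8.8, 19.2, 44.5, 26.2, 15.5, 9.2, 5.4, 3.2, 1.9, 1.1, 0.0 m³/s; ΣQ_DR = 135.0 m³/s.
V = ΣQ_DR · Δt = 135.0 × 3600 s = 4.860 × 10^5 m³.
Over A = 14.9 km², depth = V / A = 32.6 mm.

d ≈ 32.6 mm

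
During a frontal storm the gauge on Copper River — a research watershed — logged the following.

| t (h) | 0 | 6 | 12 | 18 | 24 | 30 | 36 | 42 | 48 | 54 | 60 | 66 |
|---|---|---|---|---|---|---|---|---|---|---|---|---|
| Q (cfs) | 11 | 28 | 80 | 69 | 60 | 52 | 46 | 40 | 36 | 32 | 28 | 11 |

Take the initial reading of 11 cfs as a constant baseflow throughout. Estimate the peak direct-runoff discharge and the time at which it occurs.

Q_p = 69.0 cfs at t = 12 h

Subtracting baseflow gives direct-runoff ordinates: 0.0, 17.0, 69.0, 58.0, 49.0, 41.0, 35.0, 29.0, 25.0, 21.0, 17.0, 0.0 cfs.
The maximum is 69.0 cfs, occurring at the reading for t = 12 h.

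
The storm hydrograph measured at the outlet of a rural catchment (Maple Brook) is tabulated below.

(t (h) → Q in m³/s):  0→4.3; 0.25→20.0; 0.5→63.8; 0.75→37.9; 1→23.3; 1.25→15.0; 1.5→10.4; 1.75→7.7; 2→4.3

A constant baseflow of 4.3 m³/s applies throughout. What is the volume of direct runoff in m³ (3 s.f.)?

V ≈ 1.33 × 10^5 m³

Direct-runoff ordinates (Q − Q_b): 0.0, 15.7, 59.5, 33.6, 19.0, 10.7, 6.1, 3.4, 0.0 m³/s.
ΣQ_DR = 148.0 m³/s.
With Δt = 0.25 h = 900 s, V = ΣQ_DR · Δt = 148.0 × 900 = 1.33 × 10^5 m³.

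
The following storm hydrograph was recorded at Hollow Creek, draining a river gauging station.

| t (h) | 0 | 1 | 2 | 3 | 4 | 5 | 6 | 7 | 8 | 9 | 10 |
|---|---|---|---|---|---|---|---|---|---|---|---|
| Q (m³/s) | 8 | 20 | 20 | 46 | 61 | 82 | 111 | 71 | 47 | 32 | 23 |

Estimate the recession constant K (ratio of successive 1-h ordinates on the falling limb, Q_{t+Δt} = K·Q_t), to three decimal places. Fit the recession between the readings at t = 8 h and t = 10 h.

K ≈ 0.700

Using the recession-limb readings at t = 8 h and t = 10 h: Q falls from 47 to 23 m³/s over 2 intervals.
K = (Q₂/Q₁)^(1/2) = (23/47)^(1/2) = 0.700.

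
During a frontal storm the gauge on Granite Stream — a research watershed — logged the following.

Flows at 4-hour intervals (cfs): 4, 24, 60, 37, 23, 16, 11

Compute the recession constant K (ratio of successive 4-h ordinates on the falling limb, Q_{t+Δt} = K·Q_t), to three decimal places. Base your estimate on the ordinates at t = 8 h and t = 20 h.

Using the recession-limb readings at t = 8 h and t = 20 h: Q falls from 60 to 16 cfs over 3 intervals.
K = (Q₂/Q₁)^(1/3) = (16/60)^(1/3) = 0.644.

K ≈ 0.644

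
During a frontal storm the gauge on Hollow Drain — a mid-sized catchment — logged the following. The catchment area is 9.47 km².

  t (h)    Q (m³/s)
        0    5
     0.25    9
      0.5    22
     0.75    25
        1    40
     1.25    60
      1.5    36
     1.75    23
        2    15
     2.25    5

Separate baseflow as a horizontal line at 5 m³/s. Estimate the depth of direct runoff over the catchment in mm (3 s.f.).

d ≈ 18.1 mm

Direct runoff: 0.0, 4.0, 17.0, 20.0, 35.0, 55.0, 31.0, 18.0, 10.0, 0.0 m³/s; ΣQ_DR = 190.0 m³/s.
V = ΣQ_DR · Δt = 190.0 × 900 s = 1.710 × 10^5 m³.
Over A = 9.47 km², depth = V / A = 18.1 mm.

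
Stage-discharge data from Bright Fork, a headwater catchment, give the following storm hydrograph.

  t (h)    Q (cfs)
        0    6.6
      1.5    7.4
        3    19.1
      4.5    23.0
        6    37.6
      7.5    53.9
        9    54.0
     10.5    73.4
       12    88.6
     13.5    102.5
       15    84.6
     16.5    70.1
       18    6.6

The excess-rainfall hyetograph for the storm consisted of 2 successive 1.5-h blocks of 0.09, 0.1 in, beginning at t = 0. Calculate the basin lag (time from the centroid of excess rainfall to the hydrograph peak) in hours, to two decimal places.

t_L ≈ 11.96 h

Centroid of excess rainfall: t_c = Σ P_i·t̄_i / ΣP_i = 1.5395 h (block centres at 0.75, 2.25 h).
Hydrograph peak occurs at t = 13.5 h, so basin lag t_L = 13.5 − 1.5395 = 11.96 h.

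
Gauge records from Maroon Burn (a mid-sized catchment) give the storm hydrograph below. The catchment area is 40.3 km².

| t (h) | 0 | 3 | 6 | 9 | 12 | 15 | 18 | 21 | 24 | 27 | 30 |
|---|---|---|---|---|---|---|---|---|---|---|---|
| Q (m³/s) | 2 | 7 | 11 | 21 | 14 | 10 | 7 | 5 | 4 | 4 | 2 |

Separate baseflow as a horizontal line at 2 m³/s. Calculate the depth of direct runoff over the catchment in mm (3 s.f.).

Direct runoff: 0.0, 5.0, 9.0, 19.0, 12.0, 8.0, 5.0, 3.0, 2.0, 2.0, 0.0 m³/s; ΣQ_DR = 65.00 m³/s.
V = ΣQ_DR · Δt = 65.00 × 10800 s = 7.020 × 10^5 m³.
Over A = 40.3 km², depth = V / A = 17.4 mm.

d ≈ 17.4 mm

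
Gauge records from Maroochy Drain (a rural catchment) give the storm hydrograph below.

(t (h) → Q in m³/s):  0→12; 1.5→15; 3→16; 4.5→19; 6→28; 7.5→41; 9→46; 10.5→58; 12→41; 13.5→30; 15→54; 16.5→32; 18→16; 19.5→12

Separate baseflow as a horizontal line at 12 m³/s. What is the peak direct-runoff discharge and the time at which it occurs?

Subtracting baseflow gives direct-runoff ordinates: 0.0, 3.0, 4.0, 7.0, 16.0, 29.0, 34.0, 46.0, 29.0, 18.0, 42.0, 20.0, 4.0, 0.0 m³/s.
The maximum is 46.0 m³/s, occurring at the reading for t = 10.5 h.

Q_p = 46.0 m³/s at t = 10.5 h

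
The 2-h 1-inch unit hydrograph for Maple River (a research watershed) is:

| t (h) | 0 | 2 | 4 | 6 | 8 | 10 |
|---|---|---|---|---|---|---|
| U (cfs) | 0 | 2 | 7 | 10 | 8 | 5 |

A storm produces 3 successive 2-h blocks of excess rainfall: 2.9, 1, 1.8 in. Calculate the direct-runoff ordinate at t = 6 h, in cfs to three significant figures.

Q ≈ 39.6 cfs

By discrete convolution, Q_j = Σ (P_i / 1 in) · U_{j−i}.
At t = 6 h (j=3): Q = (2.9/1)·10 + (1/1)·7 + (1.8/1)·2 = 39.6 cfs.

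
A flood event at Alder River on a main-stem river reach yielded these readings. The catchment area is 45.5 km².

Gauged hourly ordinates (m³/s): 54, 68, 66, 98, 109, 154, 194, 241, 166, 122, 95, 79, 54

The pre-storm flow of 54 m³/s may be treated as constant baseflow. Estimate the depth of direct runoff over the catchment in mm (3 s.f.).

Direct runoff: 0.0, 14.0, 12.0, 44.0, 55.0, 100.0, 140.0, 187.0, 112.0, 68.0, 41.0, 25.0, 0.0 m³/s; ΣQ_DR = 798.0 m³/s.
V = ΣQ_DR · Δt = 798.0 × 3600 s = 2.873 × 10^6 m³.
Over A = 45.5 km², depth = V / A = 63.1 mm.

d ≈ 63.1 mm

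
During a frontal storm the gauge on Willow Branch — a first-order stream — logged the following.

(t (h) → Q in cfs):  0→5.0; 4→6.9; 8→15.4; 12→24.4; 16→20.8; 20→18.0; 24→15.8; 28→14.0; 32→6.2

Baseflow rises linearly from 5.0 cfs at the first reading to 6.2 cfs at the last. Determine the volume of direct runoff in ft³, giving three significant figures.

V ≈ 1.10 × 10^6 ft³

Direct-runoff ordinates (Q − Q_b): 0.00, 1.75, 10.10, 18.95, 15.20, 12.25, 9.90, 7.95, 0.00 cfs.
ΣQ_DR = 76.10 cfs.
With Δt = 4 h = 14400 s, V = ΣQ_DR · Δt = 76.10 × 14400 = 1.10 × 10^6 ft³.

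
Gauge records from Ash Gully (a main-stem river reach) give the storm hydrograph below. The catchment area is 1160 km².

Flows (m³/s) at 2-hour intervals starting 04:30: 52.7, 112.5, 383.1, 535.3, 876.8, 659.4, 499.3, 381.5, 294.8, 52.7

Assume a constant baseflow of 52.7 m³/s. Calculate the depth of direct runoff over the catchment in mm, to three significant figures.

Direct runoff: 0.0, 59.8, 330.4, 482.6, 824.1, 606.7, 446.6, 328.8, 242.1, 0.0 m³/s; ΣQ_DR = 3321 m³/s.
V = ΣQ_DR · Δt = 3321 × 7200 s = 2.391 × 10^7 m³.
Over A = 1160 km², depth = V / A = 20.6 mm.

d ≈ 20.6 mm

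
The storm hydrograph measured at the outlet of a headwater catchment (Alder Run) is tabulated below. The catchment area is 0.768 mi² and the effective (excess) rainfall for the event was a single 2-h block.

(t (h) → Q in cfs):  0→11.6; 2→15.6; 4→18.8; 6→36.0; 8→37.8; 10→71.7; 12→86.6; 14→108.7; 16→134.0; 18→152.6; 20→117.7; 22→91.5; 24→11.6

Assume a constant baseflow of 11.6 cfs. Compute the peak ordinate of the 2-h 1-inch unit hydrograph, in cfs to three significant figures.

U_p ≈ 47.0 cfs

Direct runoff: 0.0, 4.0, 7.2, 24.4, 26.2, 60.1, 75.0, 97.1, 122.4, 141.0, 106.1, 79.9, 0.0 cfs; ΣQ_DR = 743.4 cfs, peak = 141.0 cfs.
Runoff depth d = ΣQ_DR·Δt / A = 743.4 × 7200 / (0.768 mi²) = 3.000 in.
The 1-inch UH is the DRH scaled by (1 in)/d, so U_p = 141.0 × 1/3.000 = 47.0 cfs.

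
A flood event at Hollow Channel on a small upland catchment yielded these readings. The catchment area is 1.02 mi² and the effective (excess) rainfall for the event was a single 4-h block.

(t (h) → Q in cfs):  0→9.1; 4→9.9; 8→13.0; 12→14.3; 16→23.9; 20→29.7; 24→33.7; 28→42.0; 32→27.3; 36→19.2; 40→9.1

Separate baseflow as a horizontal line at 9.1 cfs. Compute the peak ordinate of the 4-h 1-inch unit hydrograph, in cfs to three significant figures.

Direct runoff: 0.0, 0.8, 3.9, 5.2, 14.8, 20.6, 24.6, 32.9, 18.2, 10.1, 0.0 cfs; ΣQ_DR = 131.1 cfs, peak = 32.9 cfs.
Runoff depth d = ΣQ_DR·Δt / A = 131.1 × 14400 / (1.02 mi²) = 0.7967 in.
The 1-inch UH is the DRH scaled by (1 in)/d, so U_p = 32.9 × 1/0.7967 = 41.3 cfs.

U_p ≈ 41.3 cfs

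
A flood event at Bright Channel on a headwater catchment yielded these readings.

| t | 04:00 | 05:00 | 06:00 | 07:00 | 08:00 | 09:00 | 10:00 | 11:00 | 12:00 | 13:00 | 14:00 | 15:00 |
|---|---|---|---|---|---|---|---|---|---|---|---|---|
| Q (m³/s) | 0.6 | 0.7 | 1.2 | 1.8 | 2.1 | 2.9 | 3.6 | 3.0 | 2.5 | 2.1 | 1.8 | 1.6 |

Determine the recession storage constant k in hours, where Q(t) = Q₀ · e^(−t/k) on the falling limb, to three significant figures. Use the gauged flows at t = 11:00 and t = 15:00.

k ≈ 6.36 h

On the falling limb, Q drops from 3.0 to 1.6 m³/s between t = 11:00 and t = 15:00 (Δt = 4 h).
k = −Δt / ln(Q₂/Q₁) = −4 / ln(1.6/3.0) = 6.36 h.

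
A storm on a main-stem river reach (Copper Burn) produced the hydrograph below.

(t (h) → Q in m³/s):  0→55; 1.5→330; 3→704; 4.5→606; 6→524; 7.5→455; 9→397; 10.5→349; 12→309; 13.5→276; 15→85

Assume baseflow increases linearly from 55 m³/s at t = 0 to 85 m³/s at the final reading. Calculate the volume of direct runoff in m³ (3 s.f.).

V ≈ 1.79 × 10^7 m³

Direct-runoff ordinates (Q − Q_b): 0.00, 272.00, 643.00, 542.00, 457.00, 385.00, 324.00, 273.00, 230.00, 194.00, 0.00 m³/s.
ΣQ_DR = 3320 m³/s.
With Δt = 1.5 h = 5400 s, V = ΣQ_DR · Δt = 3320 × 5400 = 1.79 × 10^7 m³.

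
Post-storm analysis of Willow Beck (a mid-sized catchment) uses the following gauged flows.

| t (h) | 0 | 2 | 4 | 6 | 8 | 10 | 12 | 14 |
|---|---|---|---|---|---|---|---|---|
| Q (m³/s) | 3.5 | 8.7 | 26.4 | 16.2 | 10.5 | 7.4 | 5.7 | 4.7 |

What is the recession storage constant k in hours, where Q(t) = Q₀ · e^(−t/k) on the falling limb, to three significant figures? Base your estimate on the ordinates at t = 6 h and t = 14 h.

k ≈ 6.46 h

On the falling limb, Q drops from 16.2 to 4.7 m³/s between t = 6 h and t = 14 h (Δt = 8 h).
k = −Δt / ln(Q₂/Q₁) = −8 / ln(4.7/16.2) = 6.46 h.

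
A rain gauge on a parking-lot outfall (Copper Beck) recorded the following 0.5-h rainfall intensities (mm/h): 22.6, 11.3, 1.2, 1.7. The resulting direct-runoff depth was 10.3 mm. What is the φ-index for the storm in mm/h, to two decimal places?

Only the 2 blocks with intensity above φ contribute runoff: 22.6, 11.3 mm/h.
Σ(I−φ)·Δt = d  ⇒  (22.6+11.3 − 2φ)·0.5 = 10.3
φ = (33.90 − 10.3/0.5) / 2 = 6.65 mm/h.

φ ≈ 6.65 mm/h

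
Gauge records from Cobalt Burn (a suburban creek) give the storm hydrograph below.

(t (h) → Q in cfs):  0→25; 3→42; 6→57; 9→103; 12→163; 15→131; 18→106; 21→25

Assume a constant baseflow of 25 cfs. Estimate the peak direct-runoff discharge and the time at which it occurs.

Q_p = 138.0 cfs at t = 12 h

Subtracting baseflow gives direct-runoff ordinates: 0.0, 17.0, 32.0, 78.0, 138.0, 106.0, 81.0, 0.0 cfs.
The maximum is 138.0 cfs, occurring at the reading for t = 12 h.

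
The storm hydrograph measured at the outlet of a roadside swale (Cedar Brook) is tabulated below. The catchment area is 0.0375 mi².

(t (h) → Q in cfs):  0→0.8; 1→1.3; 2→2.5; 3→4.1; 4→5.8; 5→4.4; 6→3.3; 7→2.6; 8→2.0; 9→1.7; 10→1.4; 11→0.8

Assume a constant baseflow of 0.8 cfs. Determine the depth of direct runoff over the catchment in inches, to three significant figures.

d ≈ 0.872 in

Direct runoff: 0.0, 0.5, 1.7, 3.3, 5.0, 3.6, 2.5, 1.8, 1.2, 0.9, 0.6, 0.0 cfs; ΣQ_DR = 21.10 cfs.
V = ΣQ_DR · Δt = 21.10 × 3600 s = 75960 ft³.
Over A = 0.0375 mi², depth = V / A = 0.872 in.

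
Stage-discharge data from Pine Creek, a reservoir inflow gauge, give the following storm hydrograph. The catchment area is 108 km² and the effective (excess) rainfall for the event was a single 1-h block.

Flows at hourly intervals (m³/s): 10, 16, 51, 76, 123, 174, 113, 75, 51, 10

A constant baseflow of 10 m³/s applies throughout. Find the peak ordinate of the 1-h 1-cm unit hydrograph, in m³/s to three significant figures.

Direct runoff: 0.0, 6.0, 41.0, 66.0, 113.0, 164.0, 103.0, 65.0, 41.0, 0.0 m³/s; ΣQ_DR = 599.0 m³/s, peak = 164.0 m³/s.
Runoff depth d = ΣQ_DR·Δt / A = 599.0 × 3600 / (108 km²) = 19.97 mm.
The 1-cm UH is the DRH scaled by (10 mm)/d, so U_p = 164.0 × 10/19.97 = 82.1 m³/s.

U_p ≈ 82.1 m³/s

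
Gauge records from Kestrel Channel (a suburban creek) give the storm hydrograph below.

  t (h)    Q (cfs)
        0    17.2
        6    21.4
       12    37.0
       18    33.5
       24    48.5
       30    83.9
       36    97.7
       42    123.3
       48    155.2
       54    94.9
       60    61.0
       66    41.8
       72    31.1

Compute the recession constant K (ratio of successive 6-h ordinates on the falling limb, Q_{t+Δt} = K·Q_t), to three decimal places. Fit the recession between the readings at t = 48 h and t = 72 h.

K ≈ 0.669

Using the recession-limb readings at t = 48 h and t = 72 h: Q falls from 155.2 to 31.1 cfs over 4 intervals.
K = (Q₂/Q₁)^(1/4) = (31.1/155.2)^(1/4) = 0.669.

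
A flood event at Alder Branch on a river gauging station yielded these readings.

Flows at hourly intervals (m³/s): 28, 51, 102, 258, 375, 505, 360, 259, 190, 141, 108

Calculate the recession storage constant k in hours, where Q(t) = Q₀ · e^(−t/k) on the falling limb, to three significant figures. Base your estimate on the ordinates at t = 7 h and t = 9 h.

k ≈ 3.29 h

On the falling limb, Q drops from 259 to 141 m³/s between t = 7 h and t = 9 h (Δt = 2 h).
k = −Δt / ln(Q₂/Q₁) = −2 / ln(141/259) = 3.29 h.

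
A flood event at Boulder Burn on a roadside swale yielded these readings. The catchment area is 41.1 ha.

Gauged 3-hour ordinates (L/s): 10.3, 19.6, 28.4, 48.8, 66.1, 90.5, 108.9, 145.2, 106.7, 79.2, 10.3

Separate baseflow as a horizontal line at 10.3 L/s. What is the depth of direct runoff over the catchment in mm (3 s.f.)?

d ≈ 15.8 mm

Direct runoff: 0.0, 9.3, 18.1, 38.5, 55.8, 80.2, 98.6, 134.9, 96.4, 68.9, 0.0 L/s; ΣQ_DR = 600.7 L/s.
V = ΣQ_DR · Δt = 600.7 × 10800 s = 6.488 × 10^6 L.
Over A = 41.1 ha, depth = V / A = 15.8 mm.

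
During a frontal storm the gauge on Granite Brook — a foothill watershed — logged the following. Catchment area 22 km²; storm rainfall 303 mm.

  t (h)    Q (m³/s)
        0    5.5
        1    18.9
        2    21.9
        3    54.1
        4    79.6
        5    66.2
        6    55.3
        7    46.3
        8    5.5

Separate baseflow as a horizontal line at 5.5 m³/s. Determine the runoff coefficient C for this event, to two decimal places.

ΣQ_DR = 303.8 m³/s; V = ΣQ_DR·Δt = 1.094 × 10^6 m³.
Runoff depth d = V / A = 49.71 mm.
C = d / P = 49.71 / 303 = 0.16.

C ≈ 0.16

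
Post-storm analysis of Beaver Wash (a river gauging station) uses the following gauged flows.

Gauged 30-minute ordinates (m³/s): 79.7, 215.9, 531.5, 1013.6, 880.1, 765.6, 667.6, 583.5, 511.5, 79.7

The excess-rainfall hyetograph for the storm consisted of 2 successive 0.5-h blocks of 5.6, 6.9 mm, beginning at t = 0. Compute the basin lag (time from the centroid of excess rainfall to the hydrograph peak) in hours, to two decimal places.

t_L ≈ 0.97 h

Centroid of excess rainfall: t_c = Σ P_i·t̄_i / ΣP_i = 0.5260 h (block centres at 0.25, 0.75 h).
Hydrograph peak occurs at t = 1.5 h, so basin lag t_L = 1.5 − 0.5260 = 0.97 h.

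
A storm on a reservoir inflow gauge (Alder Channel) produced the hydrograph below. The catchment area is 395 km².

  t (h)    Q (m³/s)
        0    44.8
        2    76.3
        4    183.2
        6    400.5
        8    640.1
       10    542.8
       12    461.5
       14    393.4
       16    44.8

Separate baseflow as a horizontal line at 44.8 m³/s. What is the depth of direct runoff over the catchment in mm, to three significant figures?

Direct runoff: 0.0, 31.5, 138.4, 355.7, 595.3, 498.0, 416.7, 348.6, 0.0 m³/s; ΣQ_DR = 2384 m³/s.
V = ΣQ_DR · Δt = 2384 × 7200 s = 1.717 × 10^7 m³.
Over A = 395 km², depth = V / A = 43.5 mm.

d ≈ 43.5 mm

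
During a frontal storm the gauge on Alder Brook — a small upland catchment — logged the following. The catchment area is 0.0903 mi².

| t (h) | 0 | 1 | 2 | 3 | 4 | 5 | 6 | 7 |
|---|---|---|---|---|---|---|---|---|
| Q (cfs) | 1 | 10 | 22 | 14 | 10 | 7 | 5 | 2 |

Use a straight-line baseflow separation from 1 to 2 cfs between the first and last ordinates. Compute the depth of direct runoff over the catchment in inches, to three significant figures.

d ≈ 1.01 in

Direct runoff: 0.00, 8.86, 20.71, 12.57, 8.43, 5.29, 3.14, 0.00 cfs; ΣQ_DR = 59.00 cfs.
V = ΣQ_DR · Δt = 59.00 × 3600 s = 2.124 × 10^5 ft³.
Over A = 0.0903 mi², depth = V / A = 1.01 in.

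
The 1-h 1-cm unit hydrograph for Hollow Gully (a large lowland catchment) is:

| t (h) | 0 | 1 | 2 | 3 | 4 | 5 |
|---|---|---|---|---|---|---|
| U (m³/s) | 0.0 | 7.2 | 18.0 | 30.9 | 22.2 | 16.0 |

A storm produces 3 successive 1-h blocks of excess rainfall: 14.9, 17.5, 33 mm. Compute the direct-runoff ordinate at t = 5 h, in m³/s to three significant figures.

Q ≈ 165 m³/s

By discrete convolution, Q_j = Σ (P_i / 10 mm) · U_{j−i}.
At t = 5 h (j=5): Q = (14.9/10)·16.0 + (17.5/10)·22.2 + (33/10)·30.9 = 165 m³/s.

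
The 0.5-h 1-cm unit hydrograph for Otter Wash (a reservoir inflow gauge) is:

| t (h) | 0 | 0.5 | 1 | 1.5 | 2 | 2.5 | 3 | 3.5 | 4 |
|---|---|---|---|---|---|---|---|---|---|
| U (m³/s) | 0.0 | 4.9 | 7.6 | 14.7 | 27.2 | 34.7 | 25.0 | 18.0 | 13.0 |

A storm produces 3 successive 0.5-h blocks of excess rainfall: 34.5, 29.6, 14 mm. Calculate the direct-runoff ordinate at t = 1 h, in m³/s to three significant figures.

Q ≈ 40.7 m³/s

By discrete convolution, Q_j = Σ (P_i / 10 mm) · U_{j−i}.
At t = 1 h (j=2): Q = (34.5/10)·7.6 + (29.6/10)·4.9 + (14/10)·0.0 = 40.7 m³/s.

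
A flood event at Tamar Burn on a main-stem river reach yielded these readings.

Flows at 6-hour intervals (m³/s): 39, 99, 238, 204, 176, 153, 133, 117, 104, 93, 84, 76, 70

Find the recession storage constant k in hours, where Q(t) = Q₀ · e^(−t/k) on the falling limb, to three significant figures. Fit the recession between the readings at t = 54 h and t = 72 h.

k ≈ 63.4 h

On the falling limb, Q drops from 93 to 70 m³/s between t = 54 h and t = 72 h (Δt = 18 h).
k = −Δt / ln(Q₂/Q₁) = −18 / ln(70/93) = 63.4 h.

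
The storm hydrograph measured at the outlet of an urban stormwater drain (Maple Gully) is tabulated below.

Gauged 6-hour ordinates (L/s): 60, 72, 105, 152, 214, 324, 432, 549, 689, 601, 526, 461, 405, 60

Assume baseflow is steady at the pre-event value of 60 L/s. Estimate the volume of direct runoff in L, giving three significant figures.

Direct-runoff ordinates (Q − Q_b): 0.0, 12.0, 45.0, 92.0, 154.0, 264.0, 372.0, 489.0, 629.0, 541.0, 466.0, 401.0, 345.0, 0.0 L/s.
ΣQ_DR = 3810 L/s.
With Δt = 6 h = 21600 s, V = ΣQ_DR · Δt = 3810 × 21600 = 8.23 × 10^7 L.

V ≈ 8.23 × 10^7 L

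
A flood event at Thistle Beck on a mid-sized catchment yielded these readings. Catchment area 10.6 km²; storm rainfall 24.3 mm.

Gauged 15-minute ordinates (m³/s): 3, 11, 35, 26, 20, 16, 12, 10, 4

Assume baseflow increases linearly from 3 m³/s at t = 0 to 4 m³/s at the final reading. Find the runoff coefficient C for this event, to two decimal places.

C ≈ 0.37

ΣQ_DR = 105.5 m³/s; V = ΣQ_DR·Δt = 94950 m³.
Runoff depth d = V / A = 8.958 mm.
C = d / P = 8.958 / 24.3 = 0.37.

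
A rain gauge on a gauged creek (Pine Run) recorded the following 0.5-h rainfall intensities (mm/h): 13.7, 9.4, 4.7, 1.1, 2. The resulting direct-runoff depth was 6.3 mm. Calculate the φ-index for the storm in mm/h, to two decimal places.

Only the 2 blocks with intensity above φ contribute runoff: 13.7, 9.4 mm/h.
Σ(I−φ)·Δt = d  ⇒  (13.7+9.4 − 2φ)·0.5 = 6.3
φ = (23.10 − 6.3/0.5) / 2 = 5.25 mm/h.

φ ≈ 5.25 mm/h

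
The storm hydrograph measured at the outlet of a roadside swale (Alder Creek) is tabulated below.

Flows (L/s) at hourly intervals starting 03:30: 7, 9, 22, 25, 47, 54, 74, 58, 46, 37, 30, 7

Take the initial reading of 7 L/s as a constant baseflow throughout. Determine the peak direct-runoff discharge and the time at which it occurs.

Q_p = 67.0 L/s at t = 09:30

Subtracting baseflow gives direct-runoff ordinates: 0.0, 2.0, 15.0, 18.0, 40.0, 47.0, 67.0, 51.0, 39.0, 30.0, 23.0, 0.0 L/s.
The maximum is 67.0 L/s, occurring at the reading for t = 09:30.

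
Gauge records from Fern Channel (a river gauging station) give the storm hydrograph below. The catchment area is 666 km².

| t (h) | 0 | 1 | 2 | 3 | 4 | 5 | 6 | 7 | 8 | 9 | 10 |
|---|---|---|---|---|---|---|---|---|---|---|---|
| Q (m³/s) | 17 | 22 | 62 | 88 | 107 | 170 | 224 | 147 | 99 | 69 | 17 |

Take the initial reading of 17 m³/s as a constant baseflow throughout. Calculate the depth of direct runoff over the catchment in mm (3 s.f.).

Direct runoff: 0.0, 5.0, 45.0, 71.0, 90.0, 153.0, 207.0, 130.0, 82.0, 52.0, 0.0 m³/s; ΣQ_DR = 835.0 m³/s.
V = ΣQ_DR · Δt = 835.0 × 3600 s = 3.006 × 10^6 m³.
Over A = 666 km², depth = V / A = 4.51 mm.

d ≈ 4.51 mm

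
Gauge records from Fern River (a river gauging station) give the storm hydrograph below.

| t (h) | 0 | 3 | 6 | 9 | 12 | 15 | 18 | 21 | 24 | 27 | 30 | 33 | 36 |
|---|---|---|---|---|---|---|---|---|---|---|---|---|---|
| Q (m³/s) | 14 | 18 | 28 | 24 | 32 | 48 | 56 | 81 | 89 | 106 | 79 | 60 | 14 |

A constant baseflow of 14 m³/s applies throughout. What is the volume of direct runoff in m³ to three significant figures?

Direct-runoff ordinates (Q − Q_b): 0.0, 4.0, 14.0, 10.0, 18.0, 34.0, 42.0, 67.0, 75.0, 92.0, 65.0, 46.0, 0.0 m³/s.
ΣQ_DR = 467.0 m³/s.
With Δt = 3 h = 10800 s, V = ΣQ_DR · Δt = 467.0 × 10800 = 5.04 × 10^6 m³.

V ≈ 5.04 × 10^6 m³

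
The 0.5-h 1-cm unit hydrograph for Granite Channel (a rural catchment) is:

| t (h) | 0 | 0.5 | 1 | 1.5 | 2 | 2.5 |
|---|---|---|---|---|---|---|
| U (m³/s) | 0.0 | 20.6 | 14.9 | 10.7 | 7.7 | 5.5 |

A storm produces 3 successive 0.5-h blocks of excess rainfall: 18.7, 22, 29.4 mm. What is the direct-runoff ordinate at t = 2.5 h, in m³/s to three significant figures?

By discrete convolution, Q_j = Σ (P_i / 10 mm) · U_{j−i}.
At t = 2.5 h (j=5): Q = (18.7/10)·5.5 + (22/10)·7.7 + (29.4/10)·10.7 = 58.7 m³/s.

Q ≈ 58.7 m³/s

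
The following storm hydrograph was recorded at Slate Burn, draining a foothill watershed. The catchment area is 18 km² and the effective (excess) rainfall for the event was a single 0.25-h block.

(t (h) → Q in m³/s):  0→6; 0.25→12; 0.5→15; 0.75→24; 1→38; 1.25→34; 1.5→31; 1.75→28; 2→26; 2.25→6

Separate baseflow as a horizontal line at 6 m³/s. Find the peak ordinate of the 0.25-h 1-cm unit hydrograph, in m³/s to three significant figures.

U_p ≈ 40.0 m³/s

Direct runoff: 0.0, 6.0, 9.0, 18.0, 32.0, 28.0, 25.0, 22.0, 20.0, 0.0 m³/s; ΣQ_DR = 160.0 m³/s, peak = 32.0 m³/s.
Runoff depth d = ΣQ_DR·Δt / A = 160.0 × 900 / (18 km²) = 8.000 mm.
The 1-cm UH is the DRH scaled by (10 mm)/d, so U_p = 32.0 × 10/8.000 = 40.0 m³/s.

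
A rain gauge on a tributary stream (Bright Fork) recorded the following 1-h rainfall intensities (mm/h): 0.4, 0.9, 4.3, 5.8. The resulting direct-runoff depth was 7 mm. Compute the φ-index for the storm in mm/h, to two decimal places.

φ ≈ 1.55 mm/h

Only the 2 blocks with intensity above φ contribute runoff: 4.3, 5.8 mm/h.
Σ(I−φ)·Δt = d  ⇒  (4.3+5.8 − 2φ)·1 = 7
φ = (10.10 − 7/1) / 2 = 1.55 mm/h.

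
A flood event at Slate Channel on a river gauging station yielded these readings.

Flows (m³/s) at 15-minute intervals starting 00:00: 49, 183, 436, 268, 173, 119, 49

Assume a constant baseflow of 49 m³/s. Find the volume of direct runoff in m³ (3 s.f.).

Direct-runoff ordinates (Q − Q_b): 0.0, 134.0, 387.0, 219.0, 124.0, 70.0, 0.0 m³/s.
ΣQ_DR = 934.0 m³/s.
With Δt = 0.25 h = 900 s, V = ΣQ_DR · Δt = 934.0 × 900 = 8.41 × 10^5 m³.

V ≈ 8.41 × 10^5 m³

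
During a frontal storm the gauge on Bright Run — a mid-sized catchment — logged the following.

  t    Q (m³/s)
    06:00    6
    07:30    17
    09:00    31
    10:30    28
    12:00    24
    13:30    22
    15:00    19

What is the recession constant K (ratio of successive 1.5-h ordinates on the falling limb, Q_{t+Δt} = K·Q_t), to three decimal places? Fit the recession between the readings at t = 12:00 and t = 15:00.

Using the recession-limb readings at t = 12:00 and t = 15:00: Q falls from 24 to 19 m³/s over 2 intervals.
K = (Q₂/Q₁)^(1/2) = (19/24)^(1/2) = 0.890.

K ≈ 0.890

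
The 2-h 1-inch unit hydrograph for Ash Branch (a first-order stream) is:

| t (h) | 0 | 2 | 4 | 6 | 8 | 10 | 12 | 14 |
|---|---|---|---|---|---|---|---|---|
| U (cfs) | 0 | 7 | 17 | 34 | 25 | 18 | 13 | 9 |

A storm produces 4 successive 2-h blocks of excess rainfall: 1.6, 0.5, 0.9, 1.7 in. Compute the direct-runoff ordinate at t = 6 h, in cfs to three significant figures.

By discrete convolution, Q_j = Σ (P_i / 1 in) · U_{j−i}.
At t = 6 h (j=3): Q = (1.6/1)·34 + (0.5/1)·17 + (0.9/1)·7 + (1.7/1)·0 = 69.2 cfs.

Q ≈ 69.2 cfs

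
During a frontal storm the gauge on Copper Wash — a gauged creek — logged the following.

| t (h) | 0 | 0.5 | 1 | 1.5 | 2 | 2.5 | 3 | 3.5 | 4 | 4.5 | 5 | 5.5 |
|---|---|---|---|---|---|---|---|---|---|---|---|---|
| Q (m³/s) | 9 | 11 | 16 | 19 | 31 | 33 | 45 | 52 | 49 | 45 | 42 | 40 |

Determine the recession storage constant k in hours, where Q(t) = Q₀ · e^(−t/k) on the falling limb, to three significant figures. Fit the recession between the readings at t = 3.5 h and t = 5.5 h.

k ≈ 7.62 h

On the falling limb, Q drops from 52 to 40 m³/s between t = 3.5 h and t = 5.5 h (Δt = 2 h).
k = −Δt / ln(Q₂/Q₁) = −2 / ln(40/52) = 7.62 h.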